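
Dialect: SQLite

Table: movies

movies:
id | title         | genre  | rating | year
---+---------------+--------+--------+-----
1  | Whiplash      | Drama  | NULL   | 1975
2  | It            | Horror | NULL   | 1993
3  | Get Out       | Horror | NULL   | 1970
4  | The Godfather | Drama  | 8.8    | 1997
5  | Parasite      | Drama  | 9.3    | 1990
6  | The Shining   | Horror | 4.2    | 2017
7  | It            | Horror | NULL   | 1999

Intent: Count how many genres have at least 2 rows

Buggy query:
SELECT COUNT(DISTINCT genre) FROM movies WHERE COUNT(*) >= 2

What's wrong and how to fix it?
Bug: COUNT(*) cannot appear in WHERE; the per-group count doesn't exist yet

Fix: Use a subquery that GROUPs and filters with HAVING, then count its rows

Corrected query:
SELECT COUNT(*) FROM (SELECT genre FROM movies GROUP BY genre HAVING COUNT(*) >= 2)

Result:
COUNT(*)
--------
2       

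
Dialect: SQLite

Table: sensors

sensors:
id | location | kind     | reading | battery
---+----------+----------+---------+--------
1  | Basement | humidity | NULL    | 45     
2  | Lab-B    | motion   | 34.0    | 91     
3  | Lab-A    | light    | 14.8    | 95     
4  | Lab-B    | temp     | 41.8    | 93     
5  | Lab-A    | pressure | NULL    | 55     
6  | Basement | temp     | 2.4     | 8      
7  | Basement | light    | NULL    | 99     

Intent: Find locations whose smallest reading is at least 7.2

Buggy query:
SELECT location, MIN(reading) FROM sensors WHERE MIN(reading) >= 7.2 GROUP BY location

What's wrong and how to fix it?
Bug: MIN() in WHERE is a misuse of aggregate

Fix: Replace WHERE with HAVING after the GROUP BY

Corrected query:
SELECT location, MIN(reading) FROM sensors GROUP BY location HAVING MIN(reading) >= 7.2

Result:
location | MIN(reading)
---------+-------------
Lab-A    | 14.8        
Lab-B    | 34          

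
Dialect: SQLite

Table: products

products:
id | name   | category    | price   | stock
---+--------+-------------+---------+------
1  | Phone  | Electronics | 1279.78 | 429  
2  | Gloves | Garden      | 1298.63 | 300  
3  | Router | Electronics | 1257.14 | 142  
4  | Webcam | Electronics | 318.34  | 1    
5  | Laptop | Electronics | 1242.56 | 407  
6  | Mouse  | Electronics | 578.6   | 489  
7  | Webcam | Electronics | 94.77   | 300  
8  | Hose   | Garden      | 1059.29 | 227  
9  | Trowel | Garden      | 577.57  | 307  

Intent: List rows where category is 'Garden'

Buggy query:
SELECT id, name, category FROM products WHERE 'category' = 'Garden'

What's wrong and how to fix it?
Bug: Single quotes denote string literals in SQL; the column name is being compared as a constant string

Fix: Remove the quotes around the column name (or use double quotes for an identifier)

Corrected query:
SELECT id, name, category FROM products WHERE category = 'Garden'

Result:
id | name   | category
---+--------+---------
2  | Gloves | Garden  
8  | Hose   | Garden  
9  | Trowel | Garden  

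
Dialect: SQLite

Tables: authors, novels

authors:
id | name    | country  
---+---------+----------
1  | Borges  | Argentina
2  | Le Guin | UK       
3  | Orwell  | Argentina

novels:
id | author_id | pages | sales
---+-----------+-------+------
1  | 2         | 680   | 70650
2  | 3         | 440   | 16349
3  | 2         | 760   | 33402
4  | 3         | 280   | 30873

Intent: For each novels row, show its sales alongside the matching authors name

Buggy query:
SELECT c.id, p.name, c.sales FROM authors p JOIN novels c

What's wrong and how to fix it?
Bug: Missing join condition: each novels row is matched to all authors rows instead of just its own

Fix: Specify the join condition linking the foreign key to the parent id

Corrected query:
SELECT c.id, p.name, c.sales FROM authors p JOIN novels c ON c.author_id = p.id

Result:
id | name    | sales
---+---------+------
1  | Le Guin | 70650
2  | Orwell  | 16349
3  | Le Guin | 33402
4  | Orwell  | 30873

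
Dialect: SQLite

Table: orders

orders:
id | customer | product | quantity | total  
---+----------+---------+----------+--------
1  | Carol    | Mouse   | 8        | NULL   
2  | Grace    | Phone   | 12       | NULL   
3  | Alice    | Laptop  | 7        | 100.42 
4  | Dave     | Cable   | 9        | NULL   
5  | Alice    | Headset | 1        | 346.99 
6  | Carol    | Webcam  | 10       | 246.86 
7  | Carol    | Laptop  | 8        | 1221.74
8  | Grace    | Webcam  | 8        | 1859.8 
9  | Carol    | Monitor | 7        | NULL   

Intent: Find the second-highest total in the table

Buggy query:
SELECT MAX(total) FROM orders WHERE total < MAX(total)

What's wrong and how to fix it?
Bug: MAX(total) on the right of the comparison is an aggregate-in-WHERE error

Fix: Compute the overall MAX in a subquery, then take MAX of rows below it

Corrected query:
SELECT MAX(total) FROM orders WHERE total < (SELECT MAX(total) FROM orders)

Result:
MAX(total)
----------
1221.74   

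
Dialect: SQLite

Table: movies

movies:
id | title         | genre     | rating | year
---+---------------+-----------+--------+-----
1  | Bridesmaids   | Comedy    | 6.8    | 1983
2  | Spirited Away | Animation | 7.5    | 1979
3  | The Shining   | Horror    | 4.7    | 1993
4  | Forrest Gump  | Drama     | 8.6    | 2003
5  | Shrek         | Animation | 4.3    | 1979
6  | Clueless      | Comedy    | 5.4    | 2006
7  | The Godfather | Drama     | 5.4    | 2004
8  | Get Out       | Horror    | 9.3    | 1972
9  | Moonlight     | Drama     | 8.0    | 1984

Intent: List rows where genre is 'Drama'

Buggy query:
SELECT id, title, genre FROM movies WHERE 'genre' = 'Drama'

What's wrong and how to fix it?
Bug: Single quotes denote string literals in SQL; the column name is being compared as a constant string

Fix: Reference the column as genre without single quotes

Corrected query:
SELECT id, title, genre FROM movies WHERE genre = 'Drama'

Result:
id | title         | genre
---+---------------+------
4  | Forrest Gump  | Drama
7  | The Godfather | Drama
9  | Moonlight     | Drama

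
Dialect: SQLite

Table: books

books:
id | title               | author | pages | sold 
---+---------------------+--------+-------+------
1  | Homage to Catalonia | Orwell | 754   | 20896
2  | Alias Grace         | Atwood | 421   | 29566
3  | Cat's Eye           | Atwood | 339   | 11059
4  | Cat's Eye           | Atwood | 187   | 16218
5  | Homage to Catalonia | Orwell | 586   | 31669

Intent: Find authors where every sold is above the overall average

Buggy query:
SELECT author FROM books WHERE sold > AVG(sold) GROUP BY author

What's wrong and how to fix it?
Bug: AVG() is an aggregate; it can't sit directly in WHERE

Fix: Compute the overall average in a scalar subquery and compare each group's MIN against it in HAVING

Corrected query:
SELECT author FROM books GROUP BY author HAVING MIN(sold) > (SELECT AVG(sold) FROM books)

Result:
(no rows)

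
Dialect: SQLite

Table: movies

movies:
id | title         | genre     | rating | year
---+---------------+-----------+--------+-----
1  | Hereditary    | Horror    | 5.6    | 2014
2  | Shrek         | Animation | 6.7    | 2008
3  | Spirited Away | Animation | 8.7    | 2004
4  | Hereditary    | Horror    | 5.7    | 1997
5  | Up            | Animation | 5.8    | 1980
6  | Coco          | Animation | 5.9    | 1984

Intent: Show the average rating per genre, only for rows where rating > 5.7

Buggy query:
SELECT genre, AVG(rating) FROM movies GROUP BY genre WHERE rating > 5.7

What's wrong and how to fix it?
Bug: WHERE cannot follow GROUP BY

Fix: Place WHERE between FROM and GROUP BY

Corrected query:
SELECT genre, AVG(rating) FROM movies WHERE rating > 5.7 GROUP BY genre

Result:
genre     | AVG(rating)
----------+------------
Animation | 6.775      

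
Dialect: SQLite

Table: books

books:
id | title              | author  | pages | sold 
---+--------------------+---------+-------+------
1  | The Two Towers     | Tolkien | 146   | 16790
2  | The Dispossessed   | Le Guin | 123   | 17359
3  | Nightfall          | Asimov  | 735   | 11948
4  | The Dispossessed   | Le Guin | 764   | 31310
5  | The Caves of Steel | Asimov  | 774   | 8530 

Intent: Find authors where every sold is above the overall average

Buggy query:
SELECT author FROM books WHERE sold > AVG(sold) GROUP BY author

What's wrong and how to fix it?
Bug: AVG() is an aggregate; it can't sit directly in WHERE

Fix: Compute the overall average in a scalar subquery and compare each group's MIN against it in HAVING

Corrected query:
SELECT author FROM books GROUP BY author HAVING MIN(sold) > (SELECT AVG(sold) FROM books)

Result:
author 
-------
Le Guin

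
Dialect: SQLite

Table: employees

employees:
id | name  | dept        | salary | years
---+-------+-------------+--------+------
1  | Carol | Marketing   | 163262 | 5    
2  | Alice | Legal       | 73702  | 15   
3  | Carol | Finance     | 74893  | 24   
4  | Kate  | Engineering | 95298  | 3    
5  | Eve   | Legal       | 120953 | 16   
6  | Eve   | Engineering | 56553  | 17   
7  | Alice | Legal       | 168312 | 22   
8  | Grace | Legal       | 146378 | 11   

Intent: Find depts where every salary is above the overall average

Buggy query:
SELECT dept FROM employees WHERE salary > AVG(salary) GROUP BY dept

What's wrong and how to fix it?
Bug: AVG() is an aggregate; it can't sit directly in WHERE

Fix: Use a subquery for AVG and a HAVING MIN(...) filter so the condition holds for every row in the group

Corrected query:
SELECT dept FROM employees GROUP BY dept HAVING MIN(salary) > (SELECT AVG(salary) FROM employees)

Result:
dept     
---------
Marketing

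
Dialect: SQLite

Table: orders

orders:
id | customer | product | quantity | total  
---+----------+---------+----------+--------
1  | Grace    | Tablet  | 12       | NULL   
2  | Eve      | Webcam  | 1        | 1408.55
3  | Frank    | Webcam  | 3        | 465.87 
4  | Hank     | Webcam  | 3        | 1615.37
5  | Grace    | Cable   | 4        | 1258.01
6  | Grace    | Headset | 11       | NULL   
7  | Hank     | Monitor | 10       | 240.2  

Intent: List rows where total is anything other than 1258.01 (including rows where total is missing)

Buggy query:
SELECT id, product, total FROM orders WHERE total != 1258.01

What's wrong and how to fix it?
Bug: 'total != 1258.01' is unknown when total is NULL, so NULL rows are silently excluded

Fix: Handle NULL separately with IS NULL alongside the inequality

Corrected query:
SELECT id, product, total FROM orders WHERE total != 1258.01 OR total IS NULL

Result:
id | product | total  
---+---------+--------
1  | Tablet  | NULL   
2  | Webcam  | 1408.55
3  | Webcam  | 465.87 
4  | Webcam  | 1615.37
6  | Headset | NULL   
7  | Monitor | 240.2  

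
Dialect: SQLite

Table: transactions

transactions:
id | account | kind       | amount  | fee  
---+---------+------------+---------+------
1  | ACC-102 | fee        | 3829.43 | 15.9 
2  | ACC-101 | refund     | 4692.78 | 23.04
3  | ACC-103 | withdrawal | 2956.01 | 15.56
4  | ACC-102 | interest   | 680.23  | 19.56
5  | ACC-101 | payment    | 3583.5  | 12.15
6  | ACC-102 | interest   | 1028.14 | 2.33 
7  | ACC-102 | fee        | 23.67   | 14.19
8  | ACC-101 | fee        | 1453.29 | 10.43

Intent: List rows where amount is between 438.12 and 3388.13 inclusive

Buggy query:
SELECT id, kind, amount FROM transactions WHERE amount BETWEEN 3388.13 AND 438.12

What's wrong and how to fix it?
Bug: BETWEEN expects the lower bound first; with 3388.13 AND 438.12 the range is empty

Fix: Write BETWEEN 438.12 AND 3388.13

Corrected query:
SELECT id, kind, amount FROM transactions WHERE amount BETWEEN 438.12 AND 3388.13

Result:
id | kind       | amount 
---+------------+--------
3  | withdrawal | 2956.01
4  | interest   | 680.23 
6  | interest   | 1028.14
8  | fee        | 1453.29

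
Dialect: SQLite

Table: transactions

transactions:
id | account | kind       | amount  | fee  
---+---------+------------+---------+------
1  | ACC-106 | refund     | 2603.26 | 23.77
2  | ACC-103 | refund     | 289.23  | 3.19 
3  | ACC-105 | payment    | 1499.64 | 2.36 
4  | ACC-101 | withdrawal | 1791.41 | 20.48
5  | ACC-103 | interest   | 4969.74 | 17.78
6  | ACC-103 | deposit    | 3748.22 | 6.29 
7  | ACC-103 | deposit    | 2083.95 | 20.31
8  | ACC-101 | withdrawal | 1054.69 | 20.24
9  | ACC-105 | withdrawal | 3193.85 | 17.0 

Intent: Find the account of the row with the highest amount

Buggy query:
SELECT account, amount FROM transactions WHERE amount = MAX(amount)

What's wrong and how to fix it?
Bug: WHERE is evaluated per row; an aggregate over the whole table isn't defined there

Fix: Use a subquery: WHERE amount = (SELECT MAX(amount) FROM transactions)

Corrected query:
SELECT account, amount FROM transactions WHERE amount = (SELECT MAX(amount) FROM transactions)

Result:
account | amount 
--------+--------
ACC-103 | 4969.74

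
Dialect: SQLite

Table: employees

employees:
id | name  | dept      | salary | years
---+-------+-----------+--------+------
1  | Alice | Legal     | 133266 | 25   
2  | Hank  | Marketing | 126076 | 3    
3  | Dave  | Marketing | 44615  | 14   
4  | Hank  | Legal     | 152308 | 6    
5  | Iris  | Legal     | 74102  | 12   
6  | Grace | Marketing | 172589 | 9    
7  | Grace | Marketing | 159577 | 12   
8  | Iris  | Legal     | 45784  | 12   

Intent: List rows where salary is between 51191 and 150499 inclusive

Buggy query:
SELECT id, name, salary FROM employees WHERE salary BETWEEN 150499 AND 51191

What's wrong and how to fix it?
Bug: BETWEEN expects the lower bound first; with 150499 AND 51191 the range is empty

Fix: Write BETWEEN 51191 AND 150499

Corrected query:
SELECT id, name, salary FROM employees WHERE salary BETWEEN 51191 AND 150499

Result:
id | name  | salary
---+-------+-------
1  | Alice | 133266
2  | Hank  | 126076
5  | Iris  | 74102 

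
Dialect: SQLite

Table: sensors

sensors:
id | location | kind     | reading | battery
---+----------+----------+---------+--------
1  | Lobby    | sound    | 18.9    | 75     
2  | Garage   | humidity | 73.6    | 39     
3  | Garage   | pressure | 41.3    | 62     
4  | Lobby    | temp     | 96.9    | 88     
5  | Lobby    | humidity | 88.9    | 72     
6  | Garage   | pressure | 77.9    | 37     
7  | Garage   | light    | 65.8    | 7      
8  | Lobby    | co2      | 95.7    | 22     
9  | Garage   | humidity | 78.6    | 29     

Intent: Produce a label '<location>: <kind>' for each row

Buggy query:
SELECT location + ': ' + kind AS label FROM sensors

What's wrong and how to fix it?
Bug: SQLite uses || for string concatenation; + coerces text to numbers (yielding 0)

Fix: Use the || operator for string concatenation

Corrected query:
SELECT location || ': ' || kind AS label FROM sensors

Result:
label           
----------------
Lobby: sound    
Garage: humidity
Garage: pressure
Lobby: temp     
Lobby: humidity 
Garage: pressure
Garage: light   
Lobby: co2      
Garage: humidity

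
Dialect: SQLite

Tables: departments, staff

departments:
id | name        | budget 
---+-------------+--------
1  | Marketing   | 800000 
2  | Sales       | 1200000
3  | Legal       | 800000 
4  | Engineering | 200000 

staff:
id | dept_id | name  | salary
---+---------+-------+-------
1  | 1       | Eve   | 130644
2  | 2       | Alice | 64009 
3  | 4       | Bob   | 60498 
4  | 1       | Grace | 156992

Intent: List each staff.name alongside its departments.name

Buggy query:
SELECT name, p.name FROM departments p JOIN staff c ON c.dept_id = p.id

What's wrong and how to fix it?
Bug: Both tables have a 'name' column; the unqualified reference is ambiguous

Fix: Qualify the column with its table alias (c.name)

Corrected query:
SELECT c.name, p.name FROM departments p JOIN staff c ON c.dept_id = p.id

Result:
name  | name       
------+------------
Eve   | Marketing  
Alice | Sales      
Bob   | Engineering
Grace | Marketing  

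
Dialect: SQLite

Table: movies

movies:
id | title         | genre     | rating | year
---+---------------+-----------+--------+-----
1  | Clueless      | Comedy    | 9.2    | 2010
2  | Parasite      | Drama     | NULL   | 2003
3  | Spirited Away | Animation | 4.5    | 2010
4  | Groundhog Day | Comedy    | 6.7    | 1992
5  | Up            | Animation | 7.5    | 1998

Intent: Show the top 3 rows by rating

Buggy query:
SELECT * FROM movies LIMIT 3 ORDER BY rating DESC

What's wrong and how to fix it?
Bug: ORDER BY cannot follow LIMIT; LIMIT is the final clause

Fix: Swap the clauses: ORDER BY first, then LIMIT

Corrected query:
SELECT * FROM movies ORDER BY rating DESC LIMIT 3

Result:
id | title         | genre     | rating | year
---+---------------+-----------+--------+-----
1  | Clueless      | Comedy    | 9.2    | 2010
5  | Up            | Animation | 7.5    | 1998
4  | Groundhog Day | Comedy    | 6.7    | 1992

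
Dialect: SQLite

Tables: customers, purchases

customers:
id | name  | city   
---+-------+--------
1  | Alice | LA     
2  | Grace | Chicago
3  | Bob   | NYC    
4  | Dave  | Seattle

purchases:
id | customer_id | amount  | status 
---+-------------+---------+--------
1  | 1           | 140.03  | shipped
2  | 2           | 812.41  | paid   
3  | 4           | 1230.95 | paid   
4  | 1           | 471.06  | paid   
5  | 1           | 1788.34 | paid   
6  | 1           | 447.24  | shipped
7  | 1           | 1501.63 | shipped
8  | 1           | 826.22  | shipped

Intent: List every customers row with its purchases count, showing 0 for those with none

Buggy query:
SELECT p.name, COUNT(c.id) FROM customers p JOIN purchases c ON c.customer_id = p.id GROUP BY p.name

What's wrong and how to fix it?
Bug: An inner join excludes parents with zero children

Fix: Switch to LEFT JOIN to retain unmatched parent rows

Corrected query:
SELECT p.name, COUNT(c.id) FROM customers p LEFT JOIN purchases c ON c.customer_id = p.id GROUP BY p.name

Result:
name  | COUNT(c.id)
------+------------
Alice | 6          
Bob   | 0          
Dave  | 1          
Grace | 1          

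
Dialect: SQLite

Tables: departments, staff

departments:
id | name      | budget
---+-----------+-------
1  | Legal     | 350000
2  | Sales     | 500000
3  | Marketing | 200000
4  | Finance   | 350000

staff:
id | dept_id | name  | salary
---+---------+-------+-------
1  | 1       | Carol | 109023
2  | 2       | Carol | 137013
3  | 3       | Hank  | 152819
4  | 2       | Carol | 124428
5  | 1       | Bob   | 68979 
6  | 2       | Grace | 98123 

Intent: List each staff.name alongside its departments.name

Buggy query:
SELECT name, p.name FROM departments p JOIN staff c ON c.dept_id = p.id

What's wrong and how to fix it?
Bug: 'name' exists in both joined tables, so the database can't tell which one is meant

Fix: Qualify the column with its table alias (c.name)

Corrected query:
SELECT c.name, p.name FROM departments p JOIN staff c ON c.dept_id = p.id

Result:
name  | name     
------+----------
Carol | Legal    
Carol | Sales    
Hank  | Marketing
Carol | Sales    
Bob   | Legal    
Grace | Sales    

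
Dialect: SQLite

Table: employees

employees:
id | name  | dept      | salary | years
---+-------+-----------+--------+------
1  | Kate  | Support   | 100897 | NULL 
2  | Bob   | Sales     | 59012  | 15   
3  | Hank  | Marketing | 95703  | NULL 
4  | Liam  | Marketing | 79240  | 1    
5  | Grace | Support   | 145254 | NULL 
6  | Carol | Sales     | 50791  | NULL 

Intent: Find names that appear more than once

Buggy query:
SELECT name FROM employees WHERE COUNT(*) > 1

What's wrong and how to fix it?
Bug: COUNT(*) is an aggregate and cannot be used in WHERE

Fix: Group first, then use HAVING for the count condition

Corrected query:
SELECT name FROM employees GROUP BY name HAVING COUNT(*) > 1

Result:
(no rows)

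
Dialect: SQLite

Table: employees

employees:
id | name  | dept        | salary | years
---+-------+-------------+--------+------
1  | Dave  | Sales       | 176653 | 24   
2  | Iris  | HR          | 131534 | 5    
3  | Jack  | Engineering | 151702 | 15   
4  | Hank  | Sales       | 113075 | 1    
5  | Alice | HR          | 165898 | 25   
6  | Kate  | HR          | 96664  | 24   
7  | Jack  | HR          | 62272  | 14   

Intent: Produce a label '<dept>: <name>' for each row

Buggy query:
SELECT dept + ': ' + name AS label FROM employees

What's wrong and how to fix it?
Bug: '+' is numeric addition; on text columns SQLite converts them to 0 instead of concatenating

Fix: Use the || operator for string concatenation

Corrected query:
SELECT dept || ': ' || name AS label FROM employees

Result:
label            
-----------------
Sales: Dave      
HR: Iris         
Engineering: Jack
Sales: Hank      
HR: Alice        
HR: Kate         
HR: Jack         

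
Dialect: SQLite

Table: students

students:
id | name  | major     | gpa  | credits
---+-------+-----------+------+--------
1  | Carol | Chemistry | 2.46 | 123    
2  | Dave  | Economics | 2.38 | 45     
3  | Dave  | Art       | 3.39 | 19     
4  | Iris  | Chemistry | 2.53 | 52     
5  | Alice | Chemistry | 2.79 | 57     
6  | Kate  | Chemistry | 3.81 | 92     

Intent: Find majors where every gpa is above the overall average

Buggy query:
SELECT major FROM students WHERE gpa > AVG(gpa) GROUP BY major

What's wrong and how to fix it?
Bug: AVG() is an aggregate; it can't sit directly in WHERE

Fix: Compute the overall average in a scalar subquery and compare each group's MIN against it in HAVING

Corrected query:
SELECT major FROM students GROUP BY major HAVING MIN(gpa) > (SELECT AVG(gpa) FROM students)

Result:
major
-----
Art  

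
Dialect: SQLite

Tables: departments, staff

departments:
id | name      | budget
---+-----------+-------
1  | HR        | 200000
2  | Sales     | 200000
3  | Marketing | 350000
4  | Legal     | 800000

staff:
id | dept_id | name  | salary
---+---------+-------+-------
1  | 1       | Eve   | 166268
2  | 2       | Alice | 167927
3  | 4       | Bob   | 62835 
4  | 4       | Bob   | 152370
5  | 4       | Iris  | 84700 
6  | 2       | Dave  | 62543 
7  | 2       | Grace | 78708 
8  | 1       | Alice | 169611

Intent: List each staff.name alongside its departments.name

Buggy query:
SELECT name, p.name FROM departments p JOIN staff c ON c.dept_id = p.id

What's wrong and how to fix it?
Bug: 'name' exists in both joined tables, so the database can't tell which one is meant

Fix: Prefix ambiguous columns with the table alias

Corrected query:
SELECT c.name, p.name FROM departments p JOIN staff c ON c.dept_id = p.id

Result:
name  | name 
------+------
Eve   | HR   
Alice | Sales
Bob   | Legal
Bob   | Legal
Iris  | Legal
Dave  | Sales
Grace | Sales
Alice | HR   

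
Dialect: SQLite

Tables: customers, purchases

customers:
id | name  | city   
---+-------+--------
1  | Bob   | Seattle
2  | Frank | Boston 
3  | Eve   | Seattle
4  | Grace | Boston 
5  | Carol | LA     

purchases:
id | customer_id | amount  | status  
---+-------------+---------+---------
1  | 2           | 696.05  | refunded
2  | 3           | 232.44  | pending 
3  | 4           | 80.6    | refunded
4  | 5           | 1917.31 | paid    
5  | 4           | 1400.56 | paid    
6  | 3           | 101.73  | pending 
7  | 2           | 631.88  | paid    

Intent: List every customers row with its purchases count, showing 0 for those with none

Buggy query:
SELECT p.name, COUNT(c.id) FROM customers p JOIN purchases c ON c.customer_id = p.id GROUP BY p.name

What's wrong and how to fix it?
Bug: An inner join excludes parents with zero children

Fix: Switch to LEFT JOIN to retain unmatched parent rows

Corrected query:
SELECT p.name, COUNT(c.id) FROM customers p LEFT JOIN purchases c ON c.customer_id = p.id GROUP BY p.name

Result:
name  | COUNT(c.id)
------+------------
Bob   | 0          
Carol | 1          
Eve   | 2          
Frank | 2          
Grace | 2          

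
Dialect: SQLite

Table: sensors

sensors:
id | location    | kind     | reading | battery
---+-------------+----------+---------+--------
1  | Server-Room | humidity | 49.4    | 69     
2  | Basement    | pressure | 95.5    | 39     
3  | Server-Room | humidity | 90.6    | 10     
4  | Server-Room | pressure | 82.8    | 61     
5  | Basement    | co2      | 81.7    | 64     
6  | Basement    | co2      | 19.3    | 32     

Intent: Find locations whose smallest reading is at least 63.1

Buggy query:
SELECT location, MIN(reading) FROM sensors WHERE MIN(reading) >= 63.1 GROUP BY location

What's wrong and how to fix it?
Bug: MIN() in WHERE is a misuse of aggregate

Fix: Replace WHERE with HAVING after the GROUP BY

Corrected query:
SELECT location, MIN(reading) FROM sensors GROUP BY location HAVING MIN(reading) >= 63.1

Result:
(no rows)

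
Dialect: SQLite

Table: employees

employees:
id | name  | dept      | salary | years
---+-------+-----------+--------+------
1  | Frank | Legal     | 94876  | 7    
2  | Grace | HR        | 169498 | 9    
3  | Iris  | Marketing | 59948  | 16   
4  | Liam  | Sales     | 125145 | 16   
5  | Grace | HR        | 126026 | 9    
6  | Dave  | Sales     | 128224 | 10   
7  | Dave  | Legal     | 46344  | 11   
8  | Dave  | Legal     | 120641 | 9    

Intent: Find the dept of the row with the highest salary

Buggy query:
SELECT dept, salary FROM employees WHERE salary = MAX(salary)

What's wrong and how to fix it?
Bug: WHERE is evaluated per row; an aggregate over the whole table isn't defined there

Fix: Wrap MAX in a scalar subquery so WHERE compares against a single value

Corrected query:
SELECT dept, salary FROM employees WHERE salary = (SELECT MAX(salary) FROM employees)

Result:
dept | salary
-----+-------
HR   | 169498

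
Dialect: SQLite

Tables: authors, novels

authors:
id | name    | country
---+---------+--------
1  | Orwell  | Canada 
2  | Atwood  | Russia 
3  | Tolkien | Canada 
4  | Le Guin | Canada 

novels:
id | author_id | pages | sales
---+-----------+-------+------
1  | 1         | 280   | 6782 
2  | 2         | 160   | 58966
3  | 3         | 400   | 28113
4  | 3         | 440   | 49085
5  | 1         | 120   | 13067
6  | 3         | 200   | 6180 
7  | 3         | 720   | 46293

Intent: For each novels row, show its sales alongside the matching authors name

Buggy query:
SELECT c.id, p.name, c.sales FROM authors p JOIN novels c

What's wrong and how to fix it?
Bug: Missing join condition: each novels row is matched to all authors rows instead of just its own

Fix: Add ON c.author_id = p.id to the JOIN

Corrected query:
SELECT c.id, p.name, c.sales FROM authors p JOIN novels c ON c.author_id = p.id

Result:
id | name    | sales
---+---------+------
1  | Orwell  | 6782 
2  | Atwood  | 58966
3  | Tolkien | 28113
4  | Tolkien | 49085
5  | Orwell  | 13067
6  | Tolkien | 6180 
7  | Tolkien | 46293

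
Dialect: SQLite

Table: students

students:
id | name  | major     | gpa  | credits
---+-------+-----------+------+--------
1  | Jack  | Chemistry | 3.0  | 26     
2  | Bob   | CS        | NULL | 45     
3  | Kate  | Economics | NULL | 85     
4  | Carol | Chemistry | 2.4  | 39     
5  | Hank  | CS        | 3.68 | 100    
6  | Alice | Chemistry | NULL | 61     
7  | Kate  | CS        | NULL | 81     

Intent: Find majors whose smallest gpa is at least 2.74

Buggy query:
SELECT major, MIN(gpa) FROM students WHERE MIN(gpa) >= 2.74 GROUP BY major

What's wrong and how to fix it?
Bug: MIN() in WHERE is a misuse of aggregate

Fix: Replace WHERE with HAVING after the GROUP BY

Corrected query:
SELECT major, MIN(gpa) FROM students GROUP BY major HAVING MIN(gpa) >= 2.74

Result:
major | MIN(gpa)
------+---------
CS    | 3.68    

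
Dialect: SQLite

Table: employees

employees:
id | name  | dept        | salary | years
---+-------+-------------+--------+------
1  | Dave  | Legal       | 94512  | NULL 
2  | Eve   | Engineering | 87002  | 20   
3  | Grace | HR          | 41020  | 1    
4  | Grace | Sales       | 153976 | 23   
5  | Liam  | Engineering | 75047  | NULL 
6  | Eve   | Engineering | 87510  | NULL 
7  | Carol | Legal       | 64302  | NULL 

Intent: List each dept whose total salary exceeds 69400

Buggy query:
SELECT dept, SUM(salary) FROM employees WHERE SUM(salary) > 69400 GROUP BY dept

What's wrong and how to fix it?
Bug: WHERE runs before GROUP BY, so aggregates aren't available there

Fix: Move the aggregate condition to a HAVING clause

Corrected query:
SELECT dept, SUM(salary) FROM employees GROUP BY dept HAVING SUM(salary) > 69400

Result:
dept        | SUM(salary)
------------+------------
Engineering | 249559     
Legal       | 158814     
Sales       | 153976     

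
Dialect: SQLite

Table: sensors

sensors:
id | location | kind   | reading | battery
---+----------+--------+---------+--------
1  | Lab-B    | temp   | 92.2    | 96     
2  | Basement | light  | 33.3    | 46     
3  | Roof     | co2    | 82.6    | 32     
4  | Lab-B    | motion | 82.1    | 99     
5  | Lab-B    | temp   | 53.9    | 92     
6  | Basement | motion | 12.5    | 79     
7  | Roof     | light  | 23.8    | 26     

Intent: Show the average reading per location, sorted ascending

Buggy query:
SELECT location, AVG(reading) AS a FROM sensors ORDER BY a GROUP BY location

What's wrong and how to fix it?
Bug: GROUP BY must precede ORDER BY

Fix: Reorder: SELECT … FROM … GROUP BY … ORDER BY …

Corrected query:
SELECT location, AVG(reading) AS a FROM sensors GROUP BY location ORDER BY a

Result:
location | a        
---------+----------
Basement | 22.9     
Roof     | 53.2     
Lab-B    | 76.066667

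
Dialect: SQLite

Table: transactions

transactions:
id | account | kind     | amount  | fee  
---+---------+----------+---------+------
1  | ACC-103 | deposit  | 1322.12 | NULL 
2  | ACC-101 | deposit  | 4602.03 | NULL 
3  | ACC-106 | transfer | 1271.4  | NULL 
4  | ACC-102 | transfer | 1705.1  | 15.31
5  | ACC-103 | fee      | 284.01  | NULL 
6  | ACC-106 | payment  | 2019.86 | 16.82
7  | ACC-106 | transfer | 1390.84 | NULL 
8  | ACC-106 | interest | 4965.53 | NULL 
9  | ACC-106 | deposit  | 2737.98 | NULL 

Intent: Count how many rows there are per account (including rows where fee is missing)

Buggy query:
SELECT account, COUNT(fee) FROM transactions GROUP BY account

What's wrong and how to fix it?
Bug: COUNT(fee) skips NULLs, so groups with missing fee are undercounted

Fix: Use COUNT(*) to count all rows regardless of NULL

Corrected query:
SELECT account, COUNT(*) FROM transactions GROUP BY account

Result:
account | COUNT(*)
--------+---------
ACC-101 | 1       
ACC-102 | 1       
ACC-103 | 2       
ACC-106 | 5       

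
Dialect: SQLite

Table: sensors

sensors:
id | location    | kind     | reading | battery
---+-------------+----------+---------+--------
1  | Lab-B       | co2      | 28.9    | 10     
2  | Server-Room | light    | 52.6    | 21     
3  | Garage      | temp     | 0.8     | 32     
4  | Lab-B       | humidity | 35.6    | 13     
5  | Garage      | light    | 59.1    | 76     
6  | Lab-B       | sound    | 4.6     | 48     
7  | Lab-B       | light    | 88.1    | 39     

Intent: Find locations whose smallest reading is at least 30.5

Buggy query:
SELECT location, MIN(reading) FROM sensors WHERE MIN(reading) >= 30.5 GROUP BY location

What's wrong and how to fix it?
Bug: Aggregates like MIN are computed per group after WHERE runs

Fix: Use HAVING for the per-group MIN condition

Corrected query:
SELECT location, MIN(reading) FROM sensors GROUP BY location HAVING MIN(reading) >= 30.5

Result:
location    | MIN(reading)
------------+-------------
Server-Room | 52.6        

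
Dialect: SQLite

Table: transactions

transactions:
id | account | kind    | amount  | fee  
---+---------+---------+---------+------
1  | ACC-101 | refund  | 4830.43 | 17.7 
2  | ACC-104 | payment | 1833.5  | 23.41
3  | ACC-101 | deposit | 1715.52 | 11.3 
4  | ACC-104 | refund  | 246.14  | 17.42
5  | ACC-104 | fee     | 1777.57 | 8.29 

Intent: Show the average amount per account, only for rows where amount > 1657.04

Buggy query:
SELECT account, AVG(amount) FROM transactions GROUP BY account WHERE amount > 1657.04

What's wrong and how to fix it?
Bug: Row-level WHERE must come before GROUP BY in the clause order

Fix: Move the WHERE clause before GROUP BY

Corrected query:
SELECT account, AVG(amount) FROM transactions WHERE amount > 1657.04 GROUP BY account

Result:
account | AVG(amount)
--------+------------
ACC-101 | 3272.975   
ACC-104 | 1805.535   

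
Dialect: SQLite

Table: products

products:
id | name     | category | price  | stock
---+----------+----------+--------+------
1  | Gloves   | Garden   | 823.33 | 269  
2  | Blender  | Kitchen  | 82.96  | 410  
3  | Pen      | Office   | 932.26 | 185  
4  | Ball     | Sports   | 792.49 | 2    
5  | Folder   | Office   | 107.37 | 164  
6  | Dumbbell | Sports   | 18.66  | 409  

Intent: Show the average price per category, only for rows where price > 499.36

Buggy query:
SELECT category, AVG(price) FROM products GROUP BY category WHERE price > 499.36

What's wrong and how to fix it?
Bug: WHERE cannot follow GROUP BY

Fix: Move the WHERE clause before GROUP BY

Corrected query:
SELECT category, AVG(price) FROM products WHERE price > 499.36 GROUP BY category

Result:
category | AVG(price)
---------+-----------
Garden   | 823.33    
Office   | 932.26    
Sports   | 792.49    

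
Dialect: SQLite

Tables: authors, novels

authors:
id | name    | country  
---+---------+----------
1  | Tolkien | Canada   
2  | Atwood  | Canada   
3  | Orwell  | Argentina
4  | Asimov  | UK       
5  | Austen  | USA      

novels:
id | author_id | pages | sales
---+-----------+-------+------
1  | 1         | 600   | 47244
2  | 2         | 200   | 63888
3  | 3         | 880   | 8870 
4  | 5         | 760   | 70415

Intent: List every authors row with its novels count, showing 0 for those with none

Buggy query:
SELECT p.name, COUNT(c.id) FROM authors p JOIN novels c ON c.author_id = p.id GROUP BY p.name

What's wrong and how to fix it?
Bug: An inner join excludes parents with zero children

Fix: Switch to LEFT JOIN to retain unmatched parent rows

Corrected query:
SELECT p.name, COUNT(c.id) FROM authors p LEFT JOIN novels c ON c.author_id = p.id GROUP BY p.name

Result:
name    | COUNT(c.id)
--------+------------
Asimov  | 0          
Atwood  | 1          
Austen  | 1          
Orwell  | 1          
Tolkien | 1          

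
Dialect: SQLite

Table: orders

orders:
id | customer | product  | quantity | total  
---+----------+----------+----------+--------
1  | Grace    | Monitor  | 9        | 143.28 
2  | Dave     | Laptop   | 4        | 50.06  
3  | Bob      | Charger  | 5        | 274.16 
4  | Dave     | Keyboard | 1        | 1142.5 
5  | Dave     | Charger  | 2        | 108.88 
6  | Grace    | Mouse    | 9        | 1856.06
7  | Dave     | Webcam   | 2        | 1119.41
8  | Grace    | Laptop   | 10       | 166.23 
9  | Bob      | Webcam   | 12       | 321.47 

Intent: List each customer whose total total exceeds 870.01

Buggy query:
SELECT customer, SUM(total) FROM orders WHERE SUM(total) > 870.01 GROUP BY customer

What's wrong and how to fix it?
Bug: WHERE runs before GROUP BY, so aggregates aren't available there

Fix: Move the aggregate condition to a HAVING clause

Corrected query:
SELECT customer, SUM(total) FROM orders GROUP BY customer HAVING SUM(total) > 870.01

Result:
customer | SUM(total)
---------+-----------
Dave     | 2420.85   
Grace    | 2165.57   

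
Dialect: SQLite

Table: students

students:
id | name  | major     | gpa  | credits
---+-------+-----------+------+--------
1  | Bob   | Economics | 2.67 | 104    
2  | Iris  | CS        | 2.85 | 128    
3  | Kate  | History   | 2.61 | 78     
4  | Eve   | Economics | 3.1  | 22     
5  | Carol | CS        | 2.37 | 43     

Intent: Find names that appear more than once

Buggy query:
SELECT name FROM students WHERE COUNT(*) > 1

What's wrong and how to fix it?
Bug: WHERE can't reference COUNT(*); aggregates are computed after WHERE

Fix: Group first, then use HAVING for the count condition

Corrected query:
SELECT name FROM students GROUP BY name HAVING COUNT(*) > 1

Result:
(no rows)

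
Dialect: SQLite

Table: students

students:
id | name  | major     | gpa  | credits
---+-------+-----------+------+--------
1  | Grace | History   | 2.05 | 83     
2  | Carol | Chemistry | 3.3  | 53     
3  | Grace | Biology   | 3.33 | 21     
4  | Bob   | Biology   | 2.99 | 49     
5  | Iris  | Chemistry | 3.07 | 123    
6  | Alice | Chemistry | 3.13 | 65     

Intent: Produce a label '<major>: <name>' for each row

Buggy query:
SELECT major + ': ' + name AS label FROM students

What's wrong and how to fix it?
Bug: SQLite uses || for string concatenation; + coerces text to numbers (yielding 0)

Fix: Use the || operator for string concatenation

Corrected query:
SELECT major || ': ' || name AS label FROM students

Result:
label           
----------------
History: Grace  
Chemistry: Carol
Biology: Grace  
Biology: Bob    
Chemistry: Iris 
Chemistry: Alice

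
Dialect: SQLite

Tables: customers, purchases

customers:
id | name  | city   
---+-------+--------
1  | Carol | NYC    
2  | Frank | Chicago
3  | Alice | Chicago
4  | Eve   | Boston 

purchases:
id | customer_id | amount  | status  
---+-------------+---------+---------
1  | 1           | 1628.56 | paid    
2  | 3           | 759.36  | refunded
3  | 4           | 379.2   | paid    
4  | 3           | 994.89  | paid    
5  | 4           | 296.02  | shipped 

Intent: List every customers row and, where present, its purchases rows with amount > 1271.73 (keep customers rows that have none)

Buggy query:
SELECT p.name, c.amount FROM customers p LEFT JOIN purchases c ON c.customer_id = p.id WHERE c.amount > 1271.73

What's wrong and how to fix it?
Bug: A WHERE condition on the right-hand table after LEFT JOIN drops unmatched parents

Fix: Move the right-table condition into the ON clause so unmatched parents are kept

Corrected query:
SELECT p.name, c.amount FROM customers p LEFT JOIN purchases c ON c.customer_id = p.id AND c.amount > 1271.73

Result:
name  | amount 
------+--------
Carol | 1628.56
Frank | NULL   
Alice | NULL   
Eve   | NULL   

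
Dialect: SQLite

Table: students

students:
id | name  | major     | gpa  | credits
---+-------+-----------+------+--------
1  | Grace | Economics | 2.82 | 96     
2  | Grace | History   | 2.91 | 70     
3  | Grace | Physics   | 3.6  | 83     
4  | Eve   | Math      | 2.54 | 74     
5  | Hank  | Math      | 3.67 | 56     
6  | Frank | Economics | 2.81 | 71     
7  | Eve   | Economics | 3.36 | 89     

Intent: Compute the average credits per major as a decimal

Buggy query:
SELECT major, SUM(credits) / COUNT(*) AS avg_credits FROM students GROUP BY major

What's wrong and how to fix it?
Bug: SUM(credits) and COUNT(*) are both integers; the division truncates the fractional part

Fix: Multiply by 1.0 (or CAST to REAL) to force floating-point division

Corrected query:
SELECT major, SUM(credits) * 1.0 / COUNT(*) AS avg_credits FROM students GROUP BY major

Result:
major     | avg_credits
----------+------------
Economics | 85.333333  
History   | 70         
Math      | 65         
Physics   | 83         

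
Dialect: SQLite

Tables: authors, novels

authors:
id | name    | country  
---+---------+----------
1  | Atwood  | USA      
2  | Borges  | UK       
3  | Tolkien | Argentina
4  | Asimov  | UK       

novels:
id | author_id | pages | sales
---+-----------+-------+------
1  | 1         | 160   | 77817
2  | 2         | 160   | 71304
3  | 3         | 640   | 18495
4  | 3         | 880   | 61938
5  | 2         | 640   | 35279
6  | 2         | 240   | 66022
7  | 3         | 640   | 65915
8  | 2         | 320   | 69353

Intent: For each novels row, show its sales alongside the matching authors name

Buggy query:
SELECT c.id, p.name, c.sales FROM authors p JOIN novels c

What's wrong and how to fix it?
Bug: JOIN with no ON clause produces a cartesian product; every novels row pairs with every authors row

Fix: Add ON c.author_id = p.id to the JOIN

Corrected query:
SELECT c.id, p.name, c.sales FROM authors p JOIN novels c ON c.author_id = p.id

Result:
id | name    | sales
---+---------+------
1  | Atwood  | 77817
2  | Borges  | 71304
3  | Tolkien | 18495
4  | Tolkien | 61938
5  | Borges  | 35279
6  | Borges  | 66022
7  | Tolkien | 65915
8  | Borges  | 69353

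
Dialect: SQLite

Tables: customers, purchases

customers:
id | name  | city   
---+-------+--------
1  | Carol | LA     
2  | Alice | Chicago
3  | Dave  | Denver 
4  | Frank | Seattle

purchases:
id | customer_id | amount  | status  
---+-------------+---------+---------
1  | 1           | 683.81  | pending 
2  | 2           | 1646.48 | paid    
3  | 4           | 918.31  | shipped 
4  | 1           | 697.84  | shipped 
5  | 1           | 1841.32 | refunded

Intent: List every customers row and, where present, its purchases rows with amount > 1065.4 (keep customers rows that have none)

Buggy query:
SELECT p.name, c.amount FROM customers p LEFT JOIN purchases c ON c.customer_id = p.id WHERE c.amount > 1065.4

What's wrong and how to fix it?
Bug: Filtering c.amount in WHERE discards the NULL rows produced by LEFT JOIN, turning it into an inner join

Fix: Put 'c.amount > 1065.4' in the JOIN's ON clause instead of WHERE

Corrected query:
SELECT p.name, c.amount FROM customers p LEFT JOIN purchases c ON c.customer_id = p.id AND c.amount > 1065.4

Result:
name  | amount 
------+--------
Carol | 1841.32
Alice | 1646.48
Dave  | NULL   
Frank | NULL   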